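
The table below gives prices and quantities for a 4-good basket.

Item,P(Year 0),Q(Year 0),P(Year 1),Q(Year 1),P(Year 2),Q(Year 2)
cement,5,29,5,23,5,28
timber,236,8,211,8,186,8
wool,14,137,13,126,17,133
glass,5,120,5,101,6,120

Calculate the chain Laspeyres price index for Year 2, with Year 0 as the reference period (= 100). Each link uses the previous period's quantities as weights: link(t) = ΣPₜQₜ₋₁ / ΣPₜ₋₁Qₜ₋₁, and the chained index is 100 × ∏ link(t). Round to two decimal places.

102.10

Link Year 0→Year 1:
ΣP(Year 1)Q(Year 0) = 5×29 + 211×8 + 13×137 + 5×120 = 145 + 1688 + 1781 + 600 = 4214
ΣP(Year 0)Q(Year 0) = 5×29 + 236×8 + 14×137 + 5×120 = 145 + 1888 + 1918 + 600 = 4551
link = 4214/4551 = 0.925950
Link Year 1→Year 2:
ΣP(Year 2)Q(Year 1) = 5×23 + 186×8 + 17×126 + 6×101 = 115 + 1488 + 2142 + 606 = 4351
ΣP(Year 1)Q(Year 1) = 5×23 + 211×8 + 13×126 + 5×101 = 115 + 1688 + 1638 + 505 = 3946
link = 4351/3946 = 1.102636
Chained index = 100 × 0.925950 × 1.102636 = 102.0986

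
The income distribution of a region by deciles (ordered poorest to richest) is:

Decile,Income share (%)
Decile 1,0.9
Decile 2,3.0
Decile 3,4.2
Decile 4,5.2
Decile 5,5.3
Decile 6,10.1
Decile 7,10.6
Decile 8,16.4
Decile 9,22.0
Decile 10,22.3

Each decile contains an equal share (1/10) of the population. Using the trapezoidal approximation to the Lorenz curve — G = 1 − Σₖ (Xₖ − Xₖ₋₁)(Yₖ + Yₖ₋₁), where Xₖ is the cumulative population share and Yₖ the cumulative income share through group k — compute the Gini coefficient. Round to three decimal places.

0.408

Cumulative income shares Yₖ: 0.0090, 0.0390, 0.0810, 0.1330, 0.1860, 0.2870, 0.3930, 0.5570, 0.7770, 1.0000
Σ (Xₖ−Xₖ₋₁)(Yₖ+Yₖ₋₁) = (1/10)(0.0090+0.0000) + (1/10)(0.0390+0.0090) + (1/10)(0.0810+0.0390) + (1/10)(0.1330+0.0810) + (1/10)(0.1860+0.1330) + (1/10)(0.2870+0.1860) + (1/10)(0.3930+0.2870) + (1/10)(0.5570+0.3930) + (1/10)(0.7770+0.5570) + (1/10)(1.0000+0.7770)
  = 0.0009 + 0.0048 + 0.0120 + 0.0214 + 0.0319 + 0.0473 + 0.0680 + 0.0950 + 0.1334 + 0.1777 = 0.5924
G = 1 − 0.5924 = 0.4076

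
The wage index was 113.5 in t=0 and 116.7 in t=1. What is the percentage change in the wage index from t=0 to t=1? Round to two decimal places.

2.82%

Change = (116.7 − 113.5) / 113.5 × 100
       = 3.2 / 113.5 × 100 = 2.8194%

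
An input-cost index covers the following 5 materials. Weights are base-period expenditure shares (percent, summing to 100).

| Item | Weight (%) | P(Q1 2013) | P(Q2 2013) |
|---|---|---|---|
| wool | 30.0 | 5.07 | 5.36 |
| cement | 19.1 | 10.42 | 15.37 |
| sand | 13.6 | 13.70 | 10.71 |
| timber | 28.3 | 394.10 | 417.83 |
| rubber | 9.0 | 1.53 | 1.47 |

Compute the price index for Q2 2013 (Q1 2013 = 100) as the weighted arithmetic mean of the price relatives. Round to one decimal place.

109.2

wool: 30.0 × (5.36/5.07) = 30.0 × 1.057199 = 31.7160
cement: 19.1 × (15.37/10.42) = 19.1 × 1.475048 = 28.1734
sand: 13.6 × (10.71/13.70) = 13.6 × 0.781752 = 10.6318
timber: 28.3 × (417.83/394.10) = 28.3 × 1.060213 = 30.0040
rubber: 9.0 × (1.47/1.53) = 9.0 × 0.960784 = 8.6471
Index = Σ wᵢ·(p₁ᵢ/p₀ᵢ) = 31.7160 + 28.1734 + 10.6318 + 30.0040 + 8.6471 = 109.1723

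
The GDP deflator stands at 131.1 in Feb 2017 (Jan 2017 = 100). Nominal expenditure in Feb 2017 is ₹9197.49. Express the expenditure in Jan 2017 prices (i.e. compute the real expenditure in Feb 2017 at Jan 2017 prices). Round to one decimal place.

7015.6

Real = Nominal ÷ (Index/100) = 9197.49 ÷ (131.1/100)
     = 9197.49 ÷ 1.311 = 7015.6293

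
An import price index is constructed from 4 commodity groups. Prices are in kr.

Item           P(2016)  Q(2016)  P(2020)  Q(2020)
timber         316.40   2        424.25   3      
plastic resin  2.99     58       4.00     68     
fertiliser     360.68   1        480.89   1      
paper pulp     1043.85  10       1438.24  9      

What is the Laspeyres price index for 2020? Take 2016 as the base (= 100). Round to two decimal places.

137.38

Laspeyres price index uses base-period quantities as weights.
ΣP(2020)·Q(2016) = 424.25×2 + 4.00×58 + 480.89×1 + 1438.24×10 = 848.5 + 232 + 480.89 + 14382.4 = 15943.79
ΣP(2016)·Q(2016) = 316.40×2 + 2.99×58 + 360.68×1 + 1043.85×10 = 632.8 + 173.42 + 360.68 + 10438.5 = 11605.4
Index = 15943.79 / 11605.4 × 100 = 137.3825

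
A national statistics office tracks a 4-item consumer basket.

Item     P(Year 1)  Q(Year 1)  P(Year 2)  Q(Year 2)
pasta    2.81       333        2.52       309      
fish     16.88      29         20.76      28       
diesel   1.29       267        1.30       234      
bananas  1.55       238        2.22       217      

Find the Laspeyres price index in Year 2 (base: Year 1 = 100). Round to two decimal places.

Laspeyres price index uses base-period quantities as weights.
ΣP(Year 2)·Q(Year 1) = 2.52×333 + 20.76×29 + 1.30×267 + 2.22×238 = 839.16 + 602.04 + 347.1 + 528.36 = 2316.66
ΣP(Year 1)·Q(Year 1) = 2.81×333 + 16.88×29 + 1.29×267 + 1.55×238 = 935.73 + 489.52 + 344.43 + 368.9 = 2138.58
Index = 2316.66 / 2138.58 × 100 = 108.3270

108.33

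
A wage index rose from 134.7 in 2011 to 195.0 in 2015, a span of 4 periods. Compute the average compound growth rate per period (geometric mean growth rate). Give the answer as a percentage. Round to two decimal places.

9.69%

Growth factor = (195.0/134.7)^(1/4) = (1.447661)^(1/4) = 1.096899
Growth rate = 1.096899 − 1 = 0.096899 = 9.6899%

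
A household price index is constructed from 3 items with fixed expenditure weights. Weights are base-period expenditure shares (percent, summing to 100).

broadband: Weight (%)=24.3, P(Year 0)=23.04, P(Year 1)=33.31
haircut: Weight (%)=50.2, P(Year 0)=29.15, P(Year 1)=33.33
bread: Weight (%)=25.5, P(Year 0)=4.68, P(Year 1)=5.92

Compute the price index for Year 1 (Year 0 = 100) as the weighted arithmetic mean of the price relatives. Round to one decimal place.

124.8

broadband: 24.3 × (33.31/23.04) = 24.3 × 1.445747 = 35.1316
haircut: 50.2 × (33.33/29.15) = 50.2 × 1.143396 = 57.3985
bread: 25.5 × (5.92/4.68) = 25.5 × 1.264957 = 32.2564
Index = Σ wᵢ·(p₁ᵢ/p₀ᵢ) = 35.1316 + 57.3985 + 32.2564 = 124.7865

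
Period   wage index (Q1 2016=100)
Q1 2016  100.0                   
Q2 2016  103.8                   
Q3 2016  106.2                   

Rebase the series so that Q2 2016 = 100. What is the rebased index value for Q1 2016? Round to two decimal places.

Rebased(Q1 2016) = 100.0 / 103.8 × 100 = 96.3391

96.34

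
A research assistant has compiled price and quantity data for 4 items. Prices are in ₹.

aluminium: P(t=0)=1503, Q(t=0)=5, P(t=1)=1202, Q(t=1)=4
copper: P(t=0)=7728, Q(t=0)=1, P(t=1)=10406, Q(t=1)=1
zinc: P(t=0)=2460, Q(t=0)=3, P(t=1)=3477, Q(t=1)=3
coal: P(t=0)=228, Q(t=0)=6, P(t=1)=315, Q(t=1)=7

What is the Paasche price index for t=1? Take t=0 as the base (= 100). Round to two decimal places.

122.60

Paasche price index uses current-period quantities as weights.
ΣP(t=1)·Q(t=1) = 1202×4 + 10406×1 + 3477×3 + 315×7 = 4808 + 10406 + 10431 + 2205 = 27850
ΣP(t=0)·Q(t=1) = 1503×4 + 7728×1 + 2460×3 + 228×7 = 6012 + 7728 + 7380 + 1596 = 22716
Index = 27850 / 22716 × 100 = 122.6008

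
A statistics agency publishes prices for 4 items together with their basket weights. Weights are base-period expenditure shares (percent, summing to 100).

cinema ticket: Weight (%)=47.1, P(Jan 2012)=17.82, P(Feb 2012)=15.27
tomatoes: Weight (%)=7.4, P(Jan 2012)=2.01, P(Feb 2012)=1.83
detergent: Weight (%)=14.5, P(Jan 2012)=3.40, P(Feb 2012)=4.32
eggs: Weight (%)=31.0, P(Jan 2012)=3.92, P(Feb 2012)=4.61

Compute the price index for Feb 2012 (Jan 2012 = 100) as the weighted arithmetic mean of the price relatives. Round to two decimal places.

cinema ticket: 47.1 × (15.27/17.82) = 47.1 × 0.856902 = 40.3601
tomatoes: 7.4 × (1.83/2.01) = 7.4 × 0.910448 = 6.7373
detergent: 14.5 × (4.32/3.40) = 14.5 × 1.270588 = 18.4235
eggs: 31.0 × (4.61/3.92) = 31.0 × 1.176020 = 36.4566
Index = Σ wᵢ·(p₁ᵢ/p₀ᵢ) = 40.3601 + 6.7373 + 18.4235 + 36.4566 = 101.9776

101.98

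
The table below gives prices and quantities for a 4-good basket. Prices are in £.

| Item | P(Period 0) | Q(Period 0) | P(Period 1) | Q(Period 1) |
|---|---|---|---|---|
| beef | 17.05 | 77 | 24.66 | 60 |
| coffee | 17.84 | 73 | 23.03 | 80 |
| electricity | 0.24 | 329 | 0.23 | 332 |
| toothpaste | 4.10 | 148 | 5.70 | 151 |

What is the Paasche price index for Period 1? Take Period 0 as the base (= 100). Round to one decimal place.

Paasche price index uses current-period quantities as weights.
ΣP(Period 1)·Q(Period 1) = 24.66×60 + 23.03×80 + 0.23×332 + 5.70×151 = 1479.6 + 1842.4 + 76.36 + 860.7 = 4259.06
ΣP(Period 0)·Q(Period 1) = 17.05×60 + 17.84×80 + 0.24×332 + 4.10×151 = 1023 + 1427.2 + 79.68 + 619.1 = 3148.98
Index = 4259.06 / 3148.98 × 100 = 135.2520

135.3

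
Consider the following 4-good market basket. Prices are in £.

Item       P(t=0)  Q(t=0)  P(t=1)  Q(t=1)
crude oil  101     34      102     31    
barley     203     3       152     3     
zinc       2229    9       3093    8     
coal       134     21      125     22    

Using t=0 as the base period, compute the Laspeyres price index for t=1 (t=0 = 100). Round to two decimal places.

Laspeyres price index uses base-period quantities as weights.
ΣP(t=1)·Q(t=0) = 102×34 + 152×3 + 3093×9 + 125×21 = 3468 + 456 + 27837 + 2625 = 34386
ΣP(t=0)·Q(t=0) = 101×34 + 203×3 + 2229×9 + 134×21 = 3434 + 609 + 20061 + 2814 = 26918
Index = 34386 / 26918 × 100 = 127.7435

127.74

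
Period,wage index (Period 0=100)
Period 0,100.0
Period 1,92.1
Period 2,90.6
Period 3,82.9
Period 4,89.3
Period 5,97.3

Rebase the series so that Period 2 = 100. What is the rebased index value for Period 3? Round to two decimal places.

Rebased(Period 3) = 82.9 / 90.6 × 100 = 91.5011

91.50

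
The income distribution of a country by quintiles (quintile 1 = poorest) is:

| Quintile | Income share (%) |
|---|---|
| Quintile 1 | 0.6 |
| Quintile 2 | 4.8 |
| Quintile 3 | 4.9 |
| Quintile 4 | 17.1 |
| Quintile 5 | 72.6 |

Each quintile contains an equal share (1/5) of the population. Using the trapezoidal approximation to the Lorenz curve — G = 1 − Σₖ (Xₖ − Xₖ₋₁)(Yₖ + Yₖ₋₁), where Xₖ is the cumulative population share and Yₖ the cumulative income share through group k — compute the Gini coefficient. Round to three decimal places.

Cumulative income shares Yₖ: 0.0060, 0.0540, 0.1030, 0.2740, 1.0000
Σ (Xₖ−Xₖ₋₁)(Yₖ+Yₖ₋₁) = (1/5)(0.0060+0.0000) + (1/5)(0.0540+0.0060) + (1/5)(0.1030+0.0540) + (1/5)(0.2740+0.1030) + (1/5)(1.0000+0.2740)
  = 0.0012 + 0.0120 + 0.0314 + 0.0754 + 0.2548 = 0.3748
G = 1 − 0.3748 = 0.6252

0.625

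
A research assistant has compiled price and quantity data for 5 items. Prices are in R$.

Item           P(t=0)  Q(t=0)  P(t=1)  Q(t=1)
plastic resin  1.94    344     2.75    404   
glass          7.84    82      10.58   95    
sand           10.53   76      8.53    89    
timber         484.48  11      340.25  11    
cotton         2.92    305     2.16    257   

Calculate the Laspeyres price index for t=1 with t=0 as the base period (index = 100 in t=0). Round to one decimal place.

82.4

Laspeyres price index uses base-period quantities as weights.
ΣP(t=1)·Q(t=0) = 2.75×344 + 10.58×82 + 8.53×76 + 340.25×11 + 2.16×305 = 946 + 867.56 + 648.28 + 3742.75 + 658.8 = 6863.39
ΣP(t=0)·Q(t=0) = 1.94×344 + 7.84×82 + 10.53×76 + 484.48×11 + 2.92×305 = 667.36 + 642.88 + 800.28 + 5329.28 + 890.6 = 8330.4
Index = 6863.39 / 8330.4 × 100 = 82.3897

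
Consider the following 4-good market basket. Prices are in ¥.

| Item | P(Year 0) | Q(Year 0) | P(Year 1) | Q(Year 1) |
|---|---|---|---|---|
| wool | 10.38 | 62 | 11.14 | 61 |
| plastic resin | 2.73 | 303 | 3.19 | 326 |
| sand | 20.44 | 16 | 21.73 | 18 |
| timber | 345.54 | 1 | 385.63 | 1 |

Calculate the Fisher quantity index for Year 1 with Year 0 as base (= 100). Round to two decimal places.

Laspeyres component (base-period weights):
ΣP(Year 0)Q(Year 1) = 10.38×61 + 2.73×326 + 20.44×18 + 345.54×1 = 633.18 + 889.98 + 367.92 + 345.54 = 2236.62
ΣP(Year 0)Q(Year 0) = 10.38×62 + 2.73×303 + 20.44×16 + 345.54×1 = 643.56 + 827.19 + 327.04 + 345.54 = 2143.33
L = 2236.62 / 2143.33 × 100 = 104.3526
Paasche component (current-period weights):
ΣP(Year 1)Q(Year 1) = 11.14×61 + 3.19×326 + 21.73×18 + 385.63×1 = 679.54 + 1039.94 + 391.14 + 385.63 = 2496.25
ΣP(Year 1)Q(Year 0) = 11.14×62 + 3.19×303 + 21.73×16 + 385.63×1 = 690.68 + 966.57 + 347.68 + 385.63 = 2390.56
P = 2496.25 / 2390.56 × 100 = 104.4211
Fisher = √(L × P) = √(104.3526 × 104.4211) = 104.3869

104.39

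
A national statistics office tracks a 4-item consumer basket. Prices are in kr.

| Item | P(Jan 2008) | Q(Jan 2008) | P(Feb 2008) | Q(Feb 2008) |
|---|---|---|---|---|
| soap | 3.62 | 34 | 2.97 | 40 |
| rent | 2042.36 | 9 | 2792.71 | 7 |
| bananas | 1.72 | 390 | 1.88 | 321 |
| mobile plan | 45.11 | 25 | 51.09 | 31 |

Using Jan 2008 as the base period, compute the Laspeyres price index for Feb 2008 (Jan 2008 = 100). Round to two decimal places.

Laspeyres price index uses base-period quantities as weights.
ΣP(Feb 2008)·Q(Jan 2008) = 2.97×34 + 2792.71×9 + 1.88×390 + 51.09×25 = 100.98 + 25134.39 + 733.2 + 1277.25 = 27245.82
ΣP(Jan 2008)·Q(Jan 2008) = 3.62×34 + 2042.36×9 + 1.72×390 + 45.11×25 = 123.08 + 18381.24 + 670.8 + 1127.75 = 20302.87
Index = 27245.82 / 20302.87 × 100 = 134.1969

134.20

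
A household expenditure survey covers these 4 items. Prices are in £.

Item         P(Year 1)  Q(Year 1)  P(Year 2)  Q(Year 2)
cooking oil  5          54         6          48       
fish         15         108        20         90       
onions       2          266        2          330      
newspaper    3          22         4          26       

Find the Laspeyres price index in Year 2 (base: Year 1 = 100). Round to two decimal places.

124.76

Laspeyres price index uses base-period quantities as weights.
ΣP(Year 2)·Q(Year 1) = 6×54 + 20×108 + 2×266 + 4×22 = 324 + 2160 + 532 + 88 = 3104
ΣP(Year 1)·Q(Year 1) = 5×54 + 15×108 + 2×266 + 3×22 = 270 + 1620 + 532 + 66 = 2488
Index = 3104 / 2488 × 100 = 124.7588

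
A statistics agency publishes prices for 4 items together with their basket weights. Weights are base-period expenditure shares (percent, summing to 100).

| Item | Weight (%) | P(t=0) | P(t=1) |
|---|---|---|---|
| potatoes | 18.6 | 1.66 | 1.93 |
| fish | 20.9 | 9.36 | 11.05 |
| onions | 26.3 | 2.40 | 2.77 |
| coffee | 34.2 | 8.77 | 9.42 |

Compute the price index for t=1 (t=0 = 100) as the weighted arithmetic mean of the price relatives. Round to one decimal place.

potatoes: 18.6 × (1.93/1.66) = 18.6 × 1.162651 = 21.6253
fish: 20.9 × (11.05/9.36) = 20.9 × 1.180556 = 24.6736
onions: 26.3 × (2.77/2.40) = 26.3 × 1.154167 = 30.3546
coffee: 34.2 × (9.42/8.77) = 34.2 × 1.074116 = 36.7348
Index = Σ wᵢ·(p₁ᵢ/p₀ᵢ) = 21.6253 + 24.6736 + 30.3546 + 36.7348 = 113.3883

113.4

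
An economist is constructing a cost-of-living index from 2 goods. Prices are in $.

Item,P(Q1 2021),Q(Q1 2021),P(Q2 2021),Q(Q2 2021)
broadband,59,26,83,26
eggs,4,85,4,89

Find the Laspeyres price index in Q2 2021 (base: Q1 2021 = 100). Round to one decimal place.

Laspeyres price index uses base-period quantities as weights.
ΣP(Q2 2021)·Q(Q1 2021) = 83×26 + 4×85 = 2158 + 340 = 2498
ΣP(Q1 2021)·Q(Q1 2021) = 59×26 + 4×85 = 1534 + 340 = 1874
Index = 2498 / 1874 × 100 = 133.2978

133.3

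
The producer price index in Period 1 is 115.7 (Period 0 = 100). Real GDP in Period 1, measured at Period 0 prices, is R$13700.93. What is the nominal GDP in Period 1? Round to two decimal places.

Nominal = Real × (Index/100) = 13700.93 × (115.7/100)
        = 13700.93 × 1.157 = 15851.9760

15851.98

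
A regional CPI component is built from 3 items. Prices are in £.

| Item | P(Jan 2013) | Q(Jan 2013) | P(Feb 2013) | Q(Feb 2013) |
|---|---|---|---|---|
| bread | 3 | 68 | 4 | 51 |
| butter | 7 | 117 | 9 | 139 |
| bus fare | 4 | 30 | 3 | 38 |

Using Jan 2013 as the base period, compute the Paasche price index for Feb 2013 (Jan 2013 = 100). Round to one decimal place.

Paasche price index uses current-period quantities as weights.
ΣP(Feb 2013)·Q(Feb 2013) = 4×51 + 9×139 + 3×38 = 204 + 1251 + 114 = 1569
ΣP(Jan 2013)·Q(Feb 2013) = 3×51 + 7×139 + 4×38 = 153 + 973 + 152 = 1278
Index = 1569 / 1278 × 100 = 122.7700

122.8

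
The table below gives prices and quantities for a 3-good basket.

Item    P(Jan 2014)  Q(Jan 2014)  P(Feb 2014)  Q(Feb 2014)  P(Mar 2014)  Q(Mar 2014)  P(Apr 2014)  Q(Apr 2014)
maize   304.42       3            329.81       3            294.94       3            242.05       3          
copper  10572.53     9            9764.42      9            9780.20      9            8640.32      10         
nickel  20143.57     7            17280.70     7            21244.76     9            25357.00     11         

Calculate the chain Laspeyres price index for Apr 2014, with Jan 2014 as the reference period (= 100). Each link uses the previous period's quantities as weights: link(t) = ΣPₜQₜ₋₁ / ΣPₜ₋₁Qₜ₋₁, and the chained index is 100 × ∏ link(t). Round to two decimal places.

Link Jan 2014→Feb 2014:
ΣP(Feb 2014)Q(Jan 2014) = 329.81×3 + 9764.42×9 + 17280.70×7 = 989.43 + 87879.78 + 120964.9 = 209834.11
ΣP(Jan 2014)Q(Jan 2014) = 304.42×3 + 10572.53×9 + 20143.57×7 = 913.26 + 95152.77 + 141004.99 = 237071.02
link = 209834.11/237071.02 = 0.885111
Link Feb 2014→Mar 2014:
ΣP(Mar 2014)Q(Feb 2014) = 294.94×3 + 9780.20×9 + 21244.76×7 = 884.82 + 88021.8 + 148713.32 = 237619.94
ΣP(Feb 2014)Q(Feb 2014) = 329.81×3 + 9764.42×9 + 17280.70×7 = 989.43 + 87879.78 + 120964.9 = 209834.11
link = 237619.94/209834.11 = 1.132418
Link Mar 2014→Apr 2014:
ΣP(Apr 2014)Q(Mar 2014) = 242.05×3 + 8640.32×9 + 25357.00×9 = 726.15 + 77762.88 + 228213 = 306702.03
ΣP(Mar 2014)Q(Mar 2014) = 294.94×3 + 9780.20×9 + 21244.76×9 = 884.82 + 88021.8 + 191202.84 = 280109.46
link = 306702.03/280109.46 = 1.094936
Chained index = 100 × 0.885111 × 1.132418 × 1.094936 = 109.7472

109.75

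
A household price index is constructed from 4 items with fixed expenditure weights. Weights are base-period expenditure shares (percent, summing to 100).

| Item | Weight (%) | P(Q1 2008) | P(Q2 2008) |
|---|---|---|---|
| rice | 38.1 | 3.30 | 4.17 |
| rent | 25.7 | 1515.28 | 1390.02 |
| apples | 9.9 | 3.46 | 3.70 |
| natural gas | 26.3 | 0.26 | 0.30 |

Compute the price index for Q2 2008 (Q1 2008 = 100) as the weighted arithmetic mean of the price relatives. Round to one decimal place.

112.7

rice: 38.1 × (4.17/3.30) = 38.1 × 1.263636 = 48.1445
rent: 25.7 × (1390.02/1515.28) = 25.7 × 0.917335 = 23.5755
apples: 9.9 × (3.70/3.46) = 9.9 × 1.069364 = 10.5867
natural gas: 26.3 × (0.30/0.26) = 26.3 × 1.153846 = 30.3462
Index = Σ wᵢ·(p₁ᵢ/p₀ᵢ) = 48.1445 + 23.5755 + 10.5867 + 30.3462 = 112.6529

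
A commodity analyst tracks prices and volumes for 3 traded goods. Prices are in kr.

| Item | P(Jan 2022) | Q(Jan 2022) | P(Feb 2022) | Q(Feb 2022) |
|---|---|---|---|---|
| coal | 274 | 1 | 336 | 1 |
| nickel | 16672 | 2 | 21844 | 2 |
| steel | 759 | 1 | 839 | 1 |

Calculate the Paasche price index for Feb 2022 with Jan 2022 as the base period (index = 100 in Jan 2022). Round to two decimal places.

Paasche price index uses current-period quantities as weights.
ΣP(Feb 2022)·Q(Feb 2022) = 336×1 + 21844×2 + 839×1 = 336 + 43688 + 839 = 44863
ΣP(Jan 2022)·Q(Feb 2022) = 274×1 + 16672×2 + 759×1 = 274 + 33344 + 759 = 34377
Index = 44863 / 34377 × 100 = 130.5030

130.50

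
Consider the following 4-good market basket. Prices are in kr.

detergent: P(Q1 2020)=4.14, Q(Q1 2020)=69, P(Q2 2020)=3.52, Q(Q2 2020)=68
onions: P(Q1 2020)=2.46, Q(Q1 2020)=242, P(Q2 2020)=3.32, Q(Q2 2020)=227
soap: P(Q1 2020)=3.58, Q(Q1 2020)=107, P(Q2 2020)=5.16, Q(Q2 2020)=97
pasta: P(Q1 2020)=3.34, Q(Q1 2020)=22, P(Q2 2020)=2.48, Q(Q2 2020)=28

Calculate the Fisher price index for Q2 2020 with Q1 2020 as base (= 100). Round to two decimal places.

122.81

Laspeyres component (base-period weights):
ΣP(Q2 2020)Q(Q1 2020) = 3.52×69 + 3.32×242 + 5.16×107 + 2.48×22 = 242.88 + 803.44 + 552.12 + 54.56 = 1653
ΣP(Q1 2020)Q(Q1 2020) = 4.14×69 + 2.46×242 + 3.58×107 + 3.34×22 = 285.66 + 595.32 + 383.06 + 73.48 = 1337.52
L = 1653 / 1337.52 × 100 = 123.5869
Paasche component (current-period weights):
ΣP(Q2 2020)Q(Q2 2020) = 3.52×68 + 3.32×227 + 5.16×97 + 2.48×28 = 239.36 + 753.64 + 500.52 + 69.44 = 1562.96
ΣP(Q1 2020)Q(Q2 2020) = 4.14×68 + 2.46×227 + 3.58×97 + 3.34×28 = 281.52 + 558.42 + 347.26 + 93.52 = 1280.72
P = 1562.96 / 1280.72 × 100 = 122.0376
Fisher = √(L × P) = √(123.5869 × 122.0376) = 122.8098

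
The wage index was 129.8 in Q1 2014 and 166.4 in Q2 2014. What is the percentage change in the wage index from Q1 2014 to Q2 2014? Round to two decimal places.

28.20%

Change = (166.4 − 129.8) / 129.8 × 100
       = 36.6 / 129.8 × 100 = 28.1972%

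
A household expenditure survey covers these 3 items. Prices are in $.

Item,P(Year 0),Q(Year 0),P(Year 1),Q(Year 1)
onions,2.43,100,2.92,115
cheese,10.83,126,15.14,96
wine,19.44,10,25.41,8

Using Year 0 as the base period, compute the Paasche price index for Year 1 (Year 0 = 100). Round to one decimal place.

Paasche price index uses current-period quantities as weights.
ΣP(Year 1)·Q(Year 1) = 2.92×115 + 15.14×96 + 25.41×8 = 335.8 + 1453.44 + 203.28 = 1992.52
ΣP(Year 0)·Q(Year 1) = 2.43×115 + 10.83×96 + 19.44×8 = 279.45 + 1039.68 + 155.52 = 1474.65
Index = 1992.52 / 1474.65 × 100 = 135.1182

135.1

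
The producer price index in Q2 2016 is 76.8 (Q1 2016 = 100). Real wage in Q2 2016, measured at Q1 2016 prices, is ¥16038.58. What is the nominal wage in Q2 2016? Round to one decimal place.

12317.6

Nominal = Real × (Index/100) = 16038.58 × (76.8/100)
        = 16038.58 × 0.768 = 12317.6294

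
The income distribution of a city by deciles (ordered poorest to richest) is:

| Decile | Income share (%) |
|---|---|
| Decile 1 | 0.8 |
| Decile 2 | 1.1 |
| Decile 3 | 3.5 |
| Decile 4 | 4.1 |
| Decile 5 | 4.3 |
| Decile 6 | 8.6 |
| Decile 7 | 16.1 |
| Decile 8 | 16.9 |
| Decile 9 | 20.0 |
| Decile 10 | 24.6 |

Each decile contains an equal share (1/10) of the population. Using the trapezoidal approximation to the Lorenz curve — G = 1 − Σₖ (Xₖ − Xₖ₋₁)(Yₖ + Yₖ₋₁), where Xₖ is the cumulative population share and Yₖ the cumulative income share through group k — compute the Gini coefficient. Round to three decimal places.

0.454

Cumulative income shares Yₖ: 0.0080, 0.0190, 0.0540, 0.0950, 0.1380, 0.2240, 0.3850, 0.5540, 0.7540, 1.0000
Σ (Xₖ−Xₖ₋₁)(Yₖ+Yₖ₋₁) = (1/10)(0.0080+0.0000) + (1/10)(0.0190+0.0080) + (1/10)(0.0540+0.0190) + (1/10)(0.0950+0.0540) + (1/10)(0.1380+0.0950) + (1/10)(0.2240+0.1380) + (1/10)(0.3850+0.2240) + (1/10)(0.5540+0.3850) + (1/10)(0.7540+0.5540) + (1/10)(1.0000+0.7540)
  = 0.0008 + 0.0027 + 0.0073 + 0.0149 + 0.0233 + 0.0362 + 0.0609 + 0.0939 + 0.1308 + 0.1754 = 0.5462
G = 1 − 0.5462 = 0.4538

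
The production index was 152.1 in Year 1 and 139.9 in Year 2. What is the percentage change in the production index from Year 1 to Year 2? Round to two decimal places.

Change = (139.9 − 152.1) / 152.1 × 100
       = -12.2 / 152.1 × 100 = -8.0210%

-8.02%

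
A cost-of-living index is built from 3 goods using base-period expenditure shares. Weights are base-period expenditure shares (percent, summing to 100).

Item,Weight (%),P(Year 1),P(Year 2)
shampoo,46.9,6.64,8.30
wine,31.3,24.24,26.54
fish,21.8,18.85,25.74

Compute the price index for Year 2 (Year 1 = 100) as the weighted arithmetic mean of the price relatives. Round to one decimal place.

122.7

shampoo: 46.9 × (8.30/6.64) = 46.9 × 1.250000 = 58.6250
wine: 31.3 × (26.54/24.24) = 31.3 × 1.094884 = 34.2699
fish: 21.8 × (25.74/18.85) = 21.8 × 1.365517 = 29.7683
Index = Σ wᵢ·(p₁ᵢ/p₀ᵢ) = 58.6250 + 34.2699 + 29.7683 = 122.6632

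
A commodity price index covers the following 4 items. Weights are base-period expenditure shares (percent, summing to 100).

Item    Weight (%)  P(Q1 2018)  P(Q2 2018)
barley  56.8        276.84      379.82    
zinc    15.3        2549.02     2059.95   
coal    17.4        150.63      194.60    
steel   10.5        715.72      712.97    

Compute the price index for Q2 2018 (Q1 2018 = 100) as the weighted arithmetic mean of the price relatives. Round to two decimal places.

123.23

barley: 56.8 × (379.82/276.84) = 56.8 × 1.371984 = 77.9287
zinc: 15.3 × (2059.95/2549.02) = 15.3 × 0.808134 = 12.3645
coal: 17.4 × (194.60/150.63) = 17.4 × 1.291907 = 22.4792
steel: 10.5 × (712.97/715.72) = 10.5 × 0.996158 = 10.4597
Index = Σ wᵢ·(p₁ᵢ/p₀ᵢ) = 77.9287 + 12.3645 + 22.4792 + 10.4597 = 123.2320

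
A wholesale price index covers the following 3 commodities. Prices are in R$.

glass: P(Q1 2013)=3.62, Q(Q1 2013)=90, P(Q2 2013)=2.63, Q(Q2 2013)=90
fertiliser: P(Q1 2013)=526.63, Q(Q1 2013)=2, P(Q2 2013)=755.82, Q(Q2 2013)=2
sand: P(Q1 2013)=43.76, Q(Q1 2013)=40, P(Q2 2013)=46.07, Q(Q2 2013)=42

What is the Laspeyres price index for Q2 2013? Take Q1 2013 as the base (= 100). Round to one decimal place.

Laspeyres price index uses base-period quantities as weights.
ΣP(Q2 2013)·Q(Q1 2013) = 2.63×90 + 755.82×2 + 46.07×40 = 236.7 + 1511.64 + 1842.8 = 3591.14
ΣP(Q1 2013)·Q(Q1 2013) = 3.62×90 + 526.63×2 + 43.76×40 = 325.8 + 1053.26 + 1750.4 = 3129.46
Index = 3591.14 / 3129.46 × 100 = 114.7527

114.8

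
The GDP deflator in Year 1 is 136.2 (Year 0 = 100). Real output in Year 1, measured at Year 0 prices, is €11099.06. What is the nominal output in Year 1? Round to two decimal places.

Nominal = Real × (Index/100) = 11099.06 × (136.2/100)
        = 11099.06 × 1.362 = 15116.9197

15116.92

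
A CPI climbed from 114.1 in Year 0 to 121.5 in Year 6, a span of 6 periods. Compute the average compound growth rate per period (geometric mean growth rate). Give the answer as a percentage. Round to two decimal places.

Growth factor = (121.5/114.1)^(1/6) = (1.064855)^(1/6) = 1.010528
Growth rate = 1.010528 − 1 = 0.010528 = 1.0528%

1.05%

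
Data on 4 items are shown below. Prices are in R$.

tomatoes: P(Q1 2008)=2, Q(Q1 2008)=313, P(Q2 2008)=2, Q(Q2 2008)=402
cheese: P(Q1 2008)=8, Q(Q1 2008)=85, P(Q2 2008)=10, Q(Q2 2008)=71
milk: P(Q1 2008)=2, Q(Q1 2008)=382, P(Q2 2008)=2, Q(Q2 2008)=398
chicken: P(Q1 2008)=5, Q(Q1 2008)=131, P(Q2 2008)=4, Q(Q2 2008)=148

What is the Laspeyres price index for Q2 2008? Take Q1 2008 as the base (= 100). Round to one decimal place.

Laspeyres price index uses base-period quantities as weights.
ΣP(Q2 2008)·Q(Q1 2008) = 2×313 + 10×85 + 2×382 + 4×131 = 626 + 850 + 764 + 524 = 2764
ΣP(Q1 2008)·Q(Q1 2008) = 2×313 + 8×85 + 2×382 + 5×131 = 626 + 680 + 764 + 655 = 2725
Index = 2764 / 2725 × 100 = 101.4312

101.4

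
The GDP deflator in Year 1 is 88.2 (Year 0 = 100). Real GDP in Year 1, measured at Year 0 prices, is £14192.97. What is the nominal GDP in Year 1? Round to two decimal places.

12518.20

Nominal = Real × (Index/100) = 14192.97 × (88.2/100)
        = 14192.97 × 0.882 = 12518.1995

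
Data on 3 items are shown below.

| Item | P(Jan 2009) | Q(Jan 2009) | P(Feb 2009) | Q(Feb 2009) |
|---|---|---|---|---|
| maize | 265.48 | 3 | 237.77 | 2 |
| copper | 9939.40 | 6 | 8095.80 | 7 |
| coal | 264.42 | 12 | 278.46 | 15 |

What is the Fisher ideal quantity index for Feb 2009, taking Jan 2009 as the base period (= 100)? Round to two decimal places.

116.49

Laspeyres component (base-period weights):
ΣP(Jan 2009)Q(Feb 2009) = 265.48×2 + 9939.40×7 + 264.42×15 = 530.96 + 69575.8 + 3966.3 = 74073.06
ΣP(Jan 2009)Q(Jan 2009) = 265.48×3 + 9939.40×6 + 264.42×12 = 796.44 + 59636.4 + 3173.04 = 63605.88
L = 74073.06 / 63605.88 × 100 = 116.4563
Paasche component (current-period weights):
ΣP(Feb 2009)Q(Feb 2009) = 237.77×2 + 8095.80×7 + 278.46×15 = 475.54 + 56670.6 + 4176.9 = 61323.04
ΣP(Feb 2009)Q(Jan 2009) = 237.77×3 + 8095.80×6 + 278.46×12 = 713.31 + 48574.8 + 3341.52 = 52629.63
P = 61323.04 / 52629.63 × 100 = 116.5181
Fisher = √(L × P) = √(116.4563 × 116.5181) = 116.4872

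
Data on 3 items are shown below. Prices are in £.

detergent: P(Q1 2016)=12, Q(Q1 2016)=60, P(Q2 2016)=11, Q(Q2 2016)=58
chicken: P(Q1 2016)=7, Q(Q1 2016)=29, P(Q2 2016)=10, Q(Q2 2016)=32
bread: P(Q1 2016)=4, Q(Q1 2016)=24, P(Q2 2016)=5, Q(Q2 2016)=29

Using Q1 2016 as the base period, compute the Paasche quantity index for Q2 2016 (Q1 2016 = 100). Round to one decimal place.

Paasche quantity index uses current-period prices as weights.
ΣP(Q2 2016)·Q(Q2 2016) = 11×58 + 10×32 + 5×29 = 638 + 320 + 145 = 1103
ΣP(Q2 2016)·Q(Q1 2016) = 11×60 + 10×29 + 5×24 = 660 + 290 + 120 = 1070
Index = 1103 / 1070 × 100 = 103.0841

103.1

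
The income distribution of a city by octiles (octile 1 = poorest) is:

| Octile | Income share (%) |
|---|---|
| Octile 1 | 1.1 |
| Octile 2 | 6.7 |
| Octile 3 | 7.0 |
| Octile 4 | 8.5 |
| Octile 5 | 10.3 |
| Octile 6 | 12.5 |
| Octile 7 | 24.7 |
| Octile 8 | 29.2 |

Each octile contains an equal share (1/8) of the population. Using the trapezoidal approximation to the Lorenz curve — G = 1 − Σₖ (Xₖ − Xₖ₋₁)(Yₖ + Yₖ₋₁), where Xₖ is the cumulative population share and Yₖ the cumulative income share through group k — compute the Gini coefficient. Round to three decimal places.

0.381

Cumulative income shares Yₖ: 0.0110, 0.0780, 0.1480, 0.2330, 0.3360, 0.4610, 0.7080, 1.0000
Σ (Xₖ−Xₖ₋₁)(Yₖ+Yₖ₋₁) = (1/8)(0.0110+0.0000) + (1/8)(0.0780+0.0110) + (1/8)(0.1480+0.0780) + (1/8)(0.2330+0.1480) + (1/8)(0.3360+0.2330) + (1/8)(0.4610+0.3360) + (1/8)(0.7080+0.4610) + (1/8)(1.0000+0.7080)
  = 0.0014 + 0.0111 + 0.0283 + 0.0476 + 0.0711 + 0.0996 + 0.1461 + 0.2135 = 0.6188
G = 1 − 0.6188 = 0.3812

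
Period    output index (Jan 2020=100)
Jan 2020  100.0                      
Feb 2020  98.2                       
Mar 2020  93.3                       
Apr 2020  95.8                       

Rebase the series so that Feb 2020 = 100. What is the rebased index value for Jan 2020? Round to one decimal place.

Rebased(Jan 2020) = 100.0 / 98.2 × 100 = 101.8330

101.8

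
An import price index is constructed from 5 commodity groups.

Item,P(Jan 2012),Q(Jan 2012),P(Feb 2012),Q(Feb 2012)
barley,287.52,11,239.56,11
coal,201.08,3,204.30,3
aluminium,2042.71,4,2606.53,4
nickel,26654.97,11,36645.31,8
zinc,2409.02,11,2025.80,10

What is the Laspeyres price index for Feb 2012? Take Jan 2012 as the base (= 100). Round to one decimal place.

Laspeyres price index uses base-period quantities as weights.
ΣP(Feb 2012)·Q(Jan 2012) = 239.56×11 + 204.30×3 + 2606.53×4 + 36645.31×11 + 2025.80×11 = 2635.16 + 612.9 + 10426.12 + 403098.41 + 22283.8 = 439056.39
ΣP(Jan 2012)·Q(Jan 2012) = 287.52×11 + 201.08×3 + 2042.71×4 + 26654.97×11 + 2409.02×11 = 3162.72 + 603.24 + 8170.84 + 293204.67 + 26499.22 = 331640.69
Index = 439056.39 / 331640.69 × 100 = 132.3892

132.4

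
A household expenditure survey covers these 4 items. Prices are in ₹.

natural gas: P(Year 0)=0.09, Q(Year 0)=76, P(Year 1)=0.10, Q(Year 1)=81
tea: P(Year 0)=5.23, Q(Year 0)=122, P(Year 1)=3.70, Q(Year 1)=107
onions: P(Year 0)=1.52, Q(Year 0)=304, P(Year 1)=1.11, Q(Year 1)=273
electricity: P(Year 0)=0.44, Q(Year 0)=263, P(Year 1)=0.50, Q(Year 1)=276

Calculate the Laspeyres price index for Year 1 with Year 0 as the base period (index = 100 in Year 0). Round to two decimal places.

75.89

Laspeyres price index uses base-period quantities as weights.
ΣP(Year 1)·Q(Year 0) = 0.10×76 + 3.70×122 + 1.11×304 + 0.50×263 = 7.6 + 451.4 + 337.44 + 131.5 = 927.94
ΣP(Year 0)·Q(Year 0) = 0.09×76 + 5.23×122 + 1.52×304 + 0.44×263 = 6.84 + 638.06 + 462.08 + 115.72 = 1222.7
Index = 927.94 / 1222.7 × 100 = 75.8927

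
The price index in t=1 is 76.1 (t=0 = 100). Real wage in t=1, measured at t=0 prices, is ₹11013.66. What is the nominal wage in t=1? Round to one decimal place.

8381.4

Nominal = Real × (Index/100) = 11013.66 × (76.1/100)
        = 11013.66 × 0.761 = 8381.3953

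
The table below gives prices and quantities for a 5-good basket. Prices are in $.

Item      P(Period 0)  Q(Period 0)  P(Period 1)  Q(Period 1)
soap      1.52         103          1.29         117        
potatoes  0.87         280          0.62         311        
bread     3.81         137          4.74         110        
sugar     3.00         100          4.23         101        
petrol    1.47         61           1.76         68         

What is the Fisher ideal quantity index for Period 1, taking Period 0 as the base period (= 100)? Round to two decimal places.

Laspeyres component (base-period weights):
ΣP(Period 0)Q(Period 1) = 1.52×117 + 0.87×311 + 3.81×110 + 3.00×101 + 1.47×68 = 177.84 + 270.57 + 419.1 + 303 + 99.96 = 1270.47
ΣP(Period 0)Q(Period 0) = 1.52×103 + 0.87×280 + 3.81×137 + 3.00×100 + 1.47×61 = 156.56 + 243.6 + 521.97 + 300 + 89.67 = 1311.8
L = 1270.47 / 1311.8 × 100 = 96.8494
Paasche component (current-period weights):
ΣP(Period 1)Q(Period 1) = 1.29×117 + 0.62×311 + 4.74×110 + 4.23×101 + 1.76×68 = 150.93 + 192.82 + 521.4 + 427.23 + 119.68 = 1412.06
ΣP(Period 1)Q(Period 0) = 1.29×103 + 0.62×280 + 4.74×137 + 4.23×100 + 1.76×61 = 132.87 + 173.6 + 649.38 + 423 + 107.36 = 1486.21
P = 1412.06 / 1486.21 × 100 = 95.0108
Fisher = √(L × P) = √(96.8494 × 95.0108) = 95.9257

95.93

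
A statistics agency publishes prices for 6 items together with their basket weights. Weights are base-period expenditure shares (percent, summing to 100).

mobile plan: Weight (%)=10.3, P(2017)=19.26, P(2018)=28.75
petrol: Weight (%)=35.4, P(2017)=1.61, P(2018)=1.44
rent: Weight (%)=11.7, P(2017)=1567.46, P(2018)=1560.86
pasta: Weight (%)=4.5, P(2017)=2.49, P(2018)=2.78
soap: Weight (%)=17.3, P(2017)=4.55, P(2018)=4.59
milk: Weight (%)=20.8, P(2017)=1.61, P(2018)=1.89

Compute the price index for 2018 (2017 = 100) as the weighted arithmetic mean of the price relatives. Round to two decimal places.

105.58

mobile plan: 10.3 × (28.75/19.26) = 10.3 × 1.492731 = 15.3751
petrol: 35.4 × (1.44/1.61) = 35.4 × 0.894410 = 31.6621
rent: 11.7 × (1560.86/1567.46) = 11.7 × 0.995789 = 11.6507
pasta: 4.5 × (2.78/2.49) = 4.5 × 1.116466 = 5.0241
soap: 17.3 × (4.59/4.55) = 17.3 × 1.008791 = 17.4521
milk: 20.8 × (1.89/1.61) = 20.8 × 1.173913 = 24.4174
Index = Σ wᵢ·(p₁ᵢ/p₀ᵢ) = 15.3751 + 31.6621 + 11.6507 + 5.0241 + 17.4521 + 24.4174 = 105.5816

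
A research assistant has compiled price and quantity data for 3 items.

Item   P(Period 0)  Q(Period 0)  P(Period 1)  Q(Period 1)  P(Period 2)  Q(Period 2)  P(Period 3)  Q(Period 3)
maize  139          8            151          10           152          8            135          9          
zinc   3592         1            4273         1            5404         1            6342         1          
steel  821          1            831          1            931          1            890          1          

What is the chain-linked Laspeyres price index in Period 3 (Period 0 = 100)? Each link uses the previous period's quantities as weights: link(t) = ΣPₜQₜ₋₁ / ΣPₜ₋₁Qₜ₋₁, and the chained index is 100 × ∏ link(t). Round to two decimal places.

Link Period 0→Period 1:
ΣP(Period 1)Q(Period 0) = 151×8 + 4273×1 + 831×1 = 1208 + 4273 + 831 = 6312
ΣP(Period 0)Q(Period 0) = 139×8 + 3592×1 + 821×1 = 1112 + 3592 + 821 = 5525
link = 6312/5525 = 1.142443
Link Period 1→Period 2:
ΣP(Period 2)Q(Period 1) = 152×10 + 5404×1 + 931×1 = 1520 + 5404 + 931 = 7855
ΣP(Period 1)Q(Period 1) = 151×10 + 4273×1 + 831×1 = 1510 + 4273 + 831 = 6614
link = 7855/6614 = 1.187632
Link Period 2→Period 3:
ΣP(Period 3)Q(Period 2) = 135×8 + 6342×1 + 890×1 = 1080 + 6342 + 890 = 8312
ΣP(Period 2)Q(Period 2) = 152×8 + 5404×1 + 931×1 = 1216 + 5404 + 931 = 7551
link = 8312/7551 = 1.100781
Chained index = 100 × 1.142443 × 1.187632 × 1.100781 = 149.3543

149.35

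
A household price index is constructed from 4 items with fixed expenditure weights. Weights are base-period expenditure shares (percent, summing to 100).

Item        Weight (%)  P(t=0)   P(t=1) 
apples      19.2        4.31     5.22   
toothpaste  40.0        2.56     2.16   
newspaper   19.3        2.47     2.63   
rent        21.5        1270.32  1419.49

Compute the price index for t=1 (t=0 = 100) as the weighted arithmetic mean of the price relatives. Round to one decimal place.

101.6

apples: 19.2 × (5.22/4.31) = 19.2 × 1.211137 = 23.2538
toothpaste: 40.0 × (2.16/2.56) = 40.0 × 0.843750 = 33.7500
newspaper: 19.3 × (2.63/2.47) = 19.3 × 1.064777 = 20.5502
rent: 21.5 × (1419.49/1270.32) = 21.5 × 1.117427 = 24.0247
Index = Σ wᵢ·(p₁ᵢ/p₀ᵢ) = 23.2538 + 33.7500 + 20.5502 + 24.0247 = 101.5787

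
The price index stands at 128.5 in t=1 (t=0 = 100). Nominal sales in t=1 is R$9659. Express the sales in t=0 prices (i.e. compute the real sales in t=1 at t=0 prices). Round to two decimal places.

Real = Nominal ÷ (Index/100) = 9659 ÷ (128.5/100)
     = 9659 ÷ 1.285 = 7516.7315

7516.73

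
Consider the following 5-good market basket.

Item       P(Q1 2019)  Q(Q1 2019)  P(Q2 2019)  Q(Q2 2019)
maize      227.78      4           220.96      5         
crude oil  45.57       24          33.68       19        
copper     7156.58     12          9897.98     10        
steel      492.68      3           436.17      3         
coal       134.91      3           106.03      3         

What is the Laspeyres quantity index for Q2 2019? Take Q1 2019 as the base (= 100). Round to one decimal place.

Laspeyres quantity index uses base-period prices as weights.
ΣP(Q1 2019)·Q(Q2 2019) = 227.78×5 + 45.57×19 + 7156.58×10 + 492.68×3 + 134.91×3 = 1138.9 + 865.83 + 71565.8 + 1478.04 + 404.73 = 75453.3
ΣP(Q1 2019)·Q(Q1 2019) = 227.78×4 + 45.57×24 + 7156.58×12 + 492.68×3 + 134.91×3 = 911.12 + 1093.68 + 85878.96 + 1478.04 + 404.73 = 89766.53
Index = 75453.3 / 89766.53 × 100 = 84.0550

84.1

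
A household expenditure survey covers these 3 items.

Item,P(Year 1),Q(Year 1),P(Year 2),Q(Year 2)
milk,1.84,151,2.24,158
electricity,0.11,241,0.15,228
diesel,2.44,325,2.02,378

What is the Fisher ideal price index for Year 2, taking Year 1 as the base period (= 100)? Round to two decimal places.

Laspeyres component (base-period weights):
ΣP(Year 2)Q(Year 1) = 2.24×151 + 0.15×241 + 2.02×325 = 338.24 + 36.15 + 656.5 = 1030.89
ΣP(Year 1)Q(Year 1) = 1.84×151 + 0.11×241 + 2.44×325 = 277.84 + 26.51 + 793 = 1097.35
L = 1030.89 / 1097.35 × 100 = 93.9436
Paasche component (current-period weights):
ΣP(Year 2)Q(Year 2) = 2.24×158 + 0.15×228 + 2.02×378 = 353.92 + 34.2 + 763.56 = 1151.68
ΣP(Year 1)Q(Year 2) = 1.84×158 + 0.11×228 + 2.44×378 = 290.72 + 25.08 + 922.32 = 1238.12
P = 1151.68 / 1238.12 × 100 = 93.0184
Fisher = √(L × P) = √(93.9436 × 93.0184) = 93.4799

93.48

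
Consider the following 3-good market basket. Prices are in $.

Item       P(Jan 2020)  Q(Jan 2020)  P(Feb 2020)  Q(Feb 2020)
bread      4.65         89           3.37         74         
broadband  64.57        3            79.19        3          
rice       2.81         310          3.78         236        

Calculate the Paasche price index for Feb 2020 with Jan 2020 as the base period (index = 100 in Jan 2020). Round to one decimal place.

114.8

Paasche price index uses current-period quantities as weights.
ΣP(Feb 2020)·Q(Feb 2020) = 3.37×74 + 79.19×3 + 3.78×236 = 249.38 + 237.57 + 892.08 = 1379.03
ΣP(Jan 2020)·Q(Feb 2020) = 4.65×74 + 64.57×3 + 2.81×236 = 344.1 + 193.71 + 663.16 = 1200.97
Index = 1379.03 / 1200.97 × 100 = 114.8263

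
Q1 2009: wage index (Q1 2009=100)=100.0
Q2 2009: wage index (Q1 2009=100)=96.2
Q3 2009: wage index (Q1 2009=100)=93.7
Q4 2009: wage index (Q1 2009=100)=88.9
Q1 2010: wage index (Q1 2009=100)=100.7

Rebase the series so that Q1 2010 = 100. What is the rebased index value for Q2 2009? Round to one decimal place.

95.5

Rebased(Q2 2009) = 96.2 / 100.7 × 100 = 95.5313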